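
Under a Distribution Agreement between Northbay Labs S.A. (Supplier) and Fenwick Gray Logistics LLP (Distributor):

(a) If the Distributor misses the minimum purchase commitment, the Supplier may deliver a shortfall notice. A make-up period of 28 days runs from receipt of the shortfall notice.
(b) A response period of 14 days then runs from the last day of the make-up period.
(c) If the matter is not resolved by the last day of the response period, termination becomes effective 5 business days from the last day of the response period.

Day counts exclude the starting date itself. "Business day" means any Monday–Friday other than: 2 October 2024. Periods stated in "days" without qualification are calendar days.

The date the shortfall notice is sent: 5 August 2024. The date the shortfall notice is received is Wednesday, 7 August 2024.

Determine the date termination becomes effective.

25 September 2024

Adding 28 calendar days to 7 August 2024 gives 4 September 2024, which is the last day of the make-up period.
Adding 14 calendar days to 4 September 2024 gives 18 September 2024, which is the last day of the response period.
From Wednesday, 18 September 2024, 5 business days (Sep 19, Sep 20, Sep 23, Sep 24, Sep 25, skipping weekends) brings us to Wednesday, 25 September 2024, which is the date termination becomes effective.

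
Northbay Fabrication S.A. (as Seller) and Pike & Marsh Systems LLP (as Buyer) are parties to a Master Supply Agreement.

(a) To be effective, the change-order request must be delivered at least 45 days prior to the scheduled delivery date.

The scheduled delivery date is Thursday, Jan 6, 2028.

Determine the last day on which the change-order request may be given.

Nov 22, 2027

Counting back 45 calendar days from Jan 6, 2028 gives Nov 22, 2027.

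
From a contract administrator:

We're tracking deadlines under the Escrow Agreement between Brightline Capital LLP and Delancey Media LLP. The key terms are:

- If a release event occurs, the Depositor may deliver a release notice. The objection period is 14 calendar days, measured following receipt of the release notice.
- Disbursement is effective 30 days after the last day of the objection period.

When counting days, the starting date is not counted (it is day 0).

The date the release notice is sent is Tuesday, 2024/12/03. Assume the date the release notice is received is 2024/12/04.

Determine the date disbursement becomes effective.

2025/01/17

Adding 14 calendar days to 2024/12/04 gives 2024/12/18, which is the last day of the objection period.
The date disbursement becomes effective: 30 calendar days after 2024/12/18 is 2025/01/17.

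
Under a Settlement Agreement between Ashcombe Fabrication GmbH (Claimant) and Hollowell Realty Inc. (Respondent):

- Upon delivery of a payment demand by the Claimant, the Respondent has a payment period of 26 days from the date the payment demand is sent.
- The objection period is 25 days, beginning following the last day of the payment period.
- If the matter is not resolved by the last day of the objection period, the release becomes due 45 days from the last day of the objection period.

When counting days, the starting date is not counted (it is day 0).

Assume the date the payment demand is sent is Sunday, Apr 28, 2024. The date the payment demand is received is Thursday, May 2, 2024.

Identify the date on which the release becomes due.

The last day of the payment period: 26 calendar days after Apr 28, 2024 is May 24, 2024.
Adding 25 calendar days to May 24, 2024 gives Jun 18, 2024, which is the last day of the objection period.
Adding 45 calendar days to Jun 18, 2024 gives Aug 2, 2024, which is the date on which the release becomes due.

Aug 2, 2024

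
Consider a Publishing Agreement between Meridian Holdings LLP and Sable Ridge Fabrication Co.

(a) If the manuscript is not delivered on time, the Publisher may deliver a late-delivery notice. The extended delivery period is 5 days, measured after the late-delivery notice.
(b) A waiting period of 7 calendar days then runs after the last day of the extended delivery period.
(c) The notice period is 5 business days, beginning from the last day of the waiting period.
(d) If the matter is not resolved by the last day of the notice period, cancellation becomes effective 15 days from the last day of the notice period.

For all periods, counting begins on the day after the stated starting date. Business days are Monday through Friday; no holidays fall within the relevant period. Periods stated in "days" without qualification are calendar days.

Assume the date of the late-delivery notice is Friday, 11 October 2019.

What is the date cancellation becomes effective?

14 November 2019

The last day of the extended delivery period: 5 calendar days after 11 October 2019 is 16 October 2019.
The last day of the waiting period: 16 October 2019 + 7 days = 23 October 2019.
The last day of the notice period: 5 business days after Wednesday, 23 October 2019, skipping weekends — Oct 24, Oct 25, Oct 28, Oct 29, Oct 30 — lands on Wednesday, 30 October 2019.
The date cancellation becomes effective: 15 calendar days after 30 October 2019 is 14 November 2019.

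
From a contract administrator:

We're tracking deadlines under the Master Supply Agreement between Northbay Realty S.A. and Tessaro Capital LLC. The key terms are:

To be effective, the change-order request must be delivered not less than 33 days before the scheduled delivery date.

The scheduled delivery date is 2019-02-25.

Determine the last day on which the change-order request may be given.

Counting back 33 calendar days from 2019-02-25 gives 2019-01-23.

2019-01-23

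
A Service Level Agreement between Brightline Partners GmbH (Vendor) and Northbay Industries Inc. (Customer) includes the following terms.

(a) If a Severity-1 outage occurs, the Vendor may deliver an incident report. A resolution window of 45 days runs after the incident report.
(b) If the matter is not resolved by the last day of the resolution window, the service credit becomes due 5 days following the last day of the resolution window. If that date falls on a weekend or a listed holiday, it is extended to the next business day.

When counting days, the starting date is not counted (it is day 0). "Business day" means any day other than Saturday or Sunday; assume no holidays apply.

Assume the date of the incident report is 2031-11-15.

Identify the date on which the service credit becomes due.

2032-01-05

Adding 45 calendar days to 2031-11-15 gives 2031-12-30, which is the last day of the resolution window.
Adding 5 calendar days to 2031-12-30 gives 2032-01-04, which is the date on which the service credit becomes due. That falls on a Sunday, so it rolls to the next business day, Monday, 2032-01-05.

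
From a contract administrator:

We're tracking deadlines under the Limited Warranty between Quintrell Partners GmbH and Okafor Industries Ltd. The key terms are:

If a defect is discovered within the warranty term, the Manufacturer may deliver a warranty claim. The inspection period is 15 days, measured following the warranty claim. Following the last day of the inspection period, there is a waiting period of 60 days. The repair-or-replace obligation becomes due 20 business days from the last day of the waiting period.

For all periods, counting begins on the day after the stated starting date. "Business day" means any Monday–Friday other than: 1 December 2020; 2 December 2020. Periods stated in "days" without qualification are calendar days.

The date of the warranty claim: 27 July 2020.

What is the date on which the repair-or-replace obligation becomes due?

The last day of the inspection period: 27 July 2020 + 15 days = 11 August 2020.
Adding 60 calendar days to 11 August 2020 gives 10 October 2020, which is the last day of the waiting period.
The date on which the repair-or-replace obligation becomes due: counting 20 business days from Saturday, 10 October 2020 (Oct 12, Oct 13, Oct 14, Oct 15, …, Nov 4, Nov 5, Nov 6, skipping weekends) reaches Friday, 6 November 2020.

6 November 2020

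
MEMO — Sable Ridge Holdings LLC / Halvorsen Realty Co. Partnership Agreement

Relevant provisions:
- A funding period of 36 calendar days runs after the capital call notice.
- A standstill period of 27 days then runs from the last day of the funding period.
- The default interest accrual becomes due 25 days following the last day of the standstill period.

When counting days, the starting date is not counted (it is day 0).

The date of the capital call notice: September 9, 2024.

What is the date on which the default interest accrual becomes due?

December 6, 2024

Adding 36 calendar days to September 9, 2024 gives October 15, 2024, which is the last day of the funding period.
The last day of the standstill period: October 15, 2024 + 27 days = November 11, 2024.
The date on which the default interest accrual becomes due: November 11, 2024 + 25 days = December 6, 2024.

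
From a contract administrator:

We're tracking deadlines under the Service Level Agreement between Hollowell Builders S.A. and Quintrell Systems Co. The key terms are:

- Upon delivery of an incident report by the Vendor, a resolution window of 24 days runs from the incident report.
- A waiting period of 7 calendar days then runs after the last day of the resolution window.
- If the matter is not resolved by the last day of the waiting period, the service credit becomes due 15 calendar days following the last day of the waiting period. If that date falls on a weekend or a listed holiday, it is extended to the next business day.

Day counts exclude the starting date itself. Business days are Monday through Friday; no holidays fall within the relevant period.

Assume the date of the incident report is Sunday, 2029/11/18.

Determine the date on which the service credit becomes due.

The last day of the resolution window: 2029/11/18 + 24 days = 2029/12/12.
The last day of the waiting period: 2029/12/12 + 7 days = 2029/12/19.
The date on which the service credit becomes due: 2029/12/19 + 15 days = 2030/01/03. 2030/01/03 is a Thursday, so no roll-forward applies.

2030/01/03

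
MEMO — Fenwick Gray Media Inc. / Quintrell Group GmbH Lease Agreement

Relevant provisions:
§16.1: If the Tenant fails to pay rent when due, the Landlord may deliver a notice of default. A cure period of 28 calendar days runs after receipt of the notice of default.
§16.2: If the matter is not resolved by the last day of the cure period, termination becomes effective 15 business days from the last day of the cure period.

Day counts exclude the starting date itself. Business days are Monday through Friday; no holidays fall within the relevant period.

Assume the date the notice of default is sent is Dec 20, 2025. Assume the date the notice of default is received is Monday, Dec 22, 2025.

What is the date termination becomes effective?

Feb 9, 2026

Adding 28 calendar days to Dec 22, 2025 gives Jan 19, 2026, which is the last day of the cure period.
The date termination becomes effective: 15 business days after Monday, Jan 19, 2026, skipping weekends — Jan 20, Jan 21, Jan 22, Jan 23, …, Feb 5, Feb 6, Feb 9 — lands on Monday, Feb 9, 2026.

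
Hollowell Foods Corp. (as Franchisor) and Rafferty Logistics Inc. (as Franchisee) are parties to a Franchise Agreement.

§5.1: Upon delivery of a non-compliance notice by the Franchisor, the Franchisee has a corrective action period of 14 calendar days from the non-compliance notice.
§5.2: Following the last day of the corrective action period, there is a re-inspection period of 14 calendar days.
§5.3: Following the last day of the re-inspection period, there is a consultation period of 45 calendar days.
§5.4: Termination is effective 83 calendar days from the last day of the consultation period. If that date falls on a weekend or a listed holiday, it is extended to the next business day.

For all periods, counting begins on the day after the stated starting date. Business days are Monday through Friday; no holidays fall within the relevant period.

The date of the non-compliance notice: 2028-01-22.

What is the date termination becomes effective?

The last day of the corrective action period: 2028-01-22 + 14 days = 2028-02-05.
The last day of the re-inspection period: 14 calendar days after 2028-02-05 is 2028-02-19.
The last day of the consultation period: 45 calendar days after 2028-02-19 is 2028-04-04.
The date termination becomes effective: 83 calendar days after 2028-04-04 is 2028-06-26. 2028-06-26 is a Monday, so no roll-forward applies.

2028-06-26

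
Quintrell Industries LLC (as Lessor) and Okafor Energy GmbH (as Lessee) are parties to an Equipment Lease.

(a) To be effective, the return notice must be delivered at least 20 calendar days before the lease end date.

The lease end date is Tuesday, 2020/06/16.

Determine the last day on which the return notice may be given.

2020/05/27

2020/06/16 minus 20 days is 2020/05/27.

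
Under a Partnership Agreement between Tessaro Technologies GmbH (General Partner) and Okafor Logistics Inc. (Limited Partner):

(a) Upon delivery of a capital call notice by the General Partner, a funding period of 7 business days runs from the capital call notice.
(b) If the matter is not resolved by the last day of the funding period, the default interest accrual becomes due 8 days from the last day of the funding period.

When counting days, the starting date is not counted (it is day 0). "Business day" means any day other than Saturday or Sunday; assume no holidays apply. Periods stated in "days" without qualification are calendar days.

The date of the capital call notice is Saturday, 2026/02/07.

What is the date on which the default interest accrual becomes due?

The last day of the funding period: counting 7 business days from Saturday, 2026/02/07 (Feb 9, Feb 10, Feb 11, Feb 12, Feb 13, Feb 16, Feb 17, skipping weekends) reaches Tuesday, 2026/02/17.
The date on which the default interest accrual becomes due: 8 calendar days after 2026/02/17 is 2026/02/25.

2026/02/25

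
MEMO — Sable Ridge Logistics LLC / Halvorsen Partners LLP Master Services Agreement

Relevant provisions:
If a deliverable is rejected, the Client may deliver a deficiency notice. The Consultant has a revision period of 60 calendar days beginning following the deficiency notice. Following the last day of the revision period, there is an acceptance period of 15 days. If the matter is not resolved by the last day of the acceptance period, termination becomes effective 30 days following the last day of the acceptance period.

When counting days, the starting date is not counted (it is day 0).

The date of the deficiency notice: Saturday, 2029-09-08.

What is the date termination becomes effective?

Adding 60 calendar days to 2029-09-08 gives 2029-11-07, which is the last day of the revision period.
The last day of the acceptance period: 15 calendar days after 2029-11-07 is 2029-11-22.
The date termination becomes effective: 2029-11-22 + 30 days = 2029-12-22.

2029-12-22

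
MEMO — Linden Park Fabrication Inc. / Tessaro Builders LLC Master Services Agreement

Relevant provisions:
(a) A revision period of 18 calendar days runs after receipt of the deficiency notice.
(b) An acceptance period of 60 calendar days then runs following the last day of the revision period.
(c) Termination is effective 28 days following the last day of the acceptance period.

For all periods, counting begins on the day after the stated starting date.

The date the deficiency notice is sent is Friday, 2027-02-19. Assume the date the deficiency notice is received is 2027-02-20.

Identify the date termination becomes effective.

Adding 18 calendar days to 2027-02-20 gives 2027-03-10, which is the last day of the revision period.
The last day of the acceptance period: 60 calendar days after 2027-03-10 is 2027-05-09.
The date termination becomes effective: 2027-05-09 + 28 days = 2027-06-06.

2027-06-06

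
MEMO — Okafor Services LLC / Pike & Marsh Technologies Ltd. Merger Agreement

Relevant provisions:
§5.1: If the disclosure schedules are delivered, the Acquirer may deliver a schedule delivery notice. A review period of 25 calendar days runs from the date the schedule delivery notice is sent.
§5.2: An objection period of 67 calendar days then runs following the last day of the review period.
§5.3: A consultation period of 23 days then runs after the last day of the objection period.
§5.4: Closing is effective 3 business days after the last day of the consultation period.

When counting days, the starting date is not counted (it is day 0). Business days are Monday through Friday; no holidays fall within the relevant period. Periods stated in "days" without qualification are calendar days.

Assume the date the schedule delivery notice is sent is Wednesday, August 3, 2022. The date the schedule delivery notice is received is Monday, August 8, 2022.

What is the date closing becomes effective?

The last day of the review period: 25 calendar days after August 3, 2022 is August 28, 2022.
The last day of the objection period: August 28, 2022 + 67 days = November 3, 2022.
The last day of the consultation period: 23 calendar days after November 3, 2022 is November 26, 2022.
The date closing becomes effective: counting 3 business days from Saturday, November 26, 2022 (Nov 28, Nov 29, Nov 30, skipping weekends) reaches Wednesday, November 30, 2022.

November 30, 2022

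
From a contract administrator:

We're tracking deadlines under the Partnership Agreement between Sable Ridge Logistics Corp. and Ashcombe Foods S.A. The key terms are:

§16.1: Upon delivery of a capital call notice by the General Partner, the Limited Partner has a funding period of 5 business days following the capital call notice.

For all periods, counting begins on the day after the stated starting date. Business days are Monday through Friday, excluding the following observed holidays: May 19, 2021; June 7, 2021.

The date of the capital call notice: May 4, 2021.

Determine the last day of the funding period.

May 11, 2021

The last day of the funding period: counting 5 business days from Tuesday, May 4, 2021 (May 5, May 6, May 7, May 10, May 11, skipping weekends) reaches Tuesday, May 11, 2021.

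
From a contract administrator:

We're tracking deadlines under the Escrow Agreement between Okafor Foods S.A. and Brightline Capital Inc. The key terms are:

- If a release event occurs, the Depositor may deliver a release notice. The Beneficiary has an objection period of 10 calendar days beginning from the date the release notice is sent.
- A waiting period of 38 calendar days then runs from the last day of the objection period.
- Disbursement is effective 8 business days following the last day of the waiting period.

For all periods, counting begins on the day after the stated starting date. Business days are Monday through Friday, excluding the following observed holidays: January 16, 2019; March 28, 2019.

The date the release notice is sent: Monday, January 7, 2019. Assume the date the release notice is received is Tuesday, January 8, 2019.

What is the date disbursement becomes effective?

Adding 10 calendar days to January 7, 2019 gives January 17, 2019, which is the last day of the objection period.
The last day of the waiting period: January 17, 2019 + 38 days = February 24, 2019.
The date disbursement becomes effective: counting 8 business days from Sunday, February 24, 2019 (Feb 25, Feb 26, Feb 27, Feb 28, Mar 1, Mar 4, Mar 5, Mar 6, skipping weekends) reaches Wednesday, March 6, 2019.

March 6, 2019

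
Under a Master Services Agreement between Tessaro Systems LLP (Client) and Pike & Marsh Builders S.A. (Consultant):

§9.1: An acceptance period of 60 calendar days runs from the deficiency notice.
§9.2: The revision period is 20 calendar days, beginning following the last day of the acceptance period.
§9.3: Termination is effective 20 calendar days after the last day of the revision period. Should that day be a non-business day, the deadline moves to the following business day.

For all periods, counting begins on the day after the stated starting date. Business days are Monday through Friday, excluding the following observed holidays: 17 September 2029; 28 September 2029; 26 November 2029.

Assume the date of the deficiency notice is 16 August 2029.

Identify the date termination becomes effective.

The last day of the acceptance period: 16 August 2029 + 60 days = 15 October 2029.
Adding 20 calendar days to 15 October 2029 gives 4 November 2029, which is the last day of the revision period.
The date termination becomes effective: 4 November 2029 + 20 days = 24 November 2029. That falls on a Saturday, so it rolls to the next business day, Tuesday, 27 November 2029.

27 November 2029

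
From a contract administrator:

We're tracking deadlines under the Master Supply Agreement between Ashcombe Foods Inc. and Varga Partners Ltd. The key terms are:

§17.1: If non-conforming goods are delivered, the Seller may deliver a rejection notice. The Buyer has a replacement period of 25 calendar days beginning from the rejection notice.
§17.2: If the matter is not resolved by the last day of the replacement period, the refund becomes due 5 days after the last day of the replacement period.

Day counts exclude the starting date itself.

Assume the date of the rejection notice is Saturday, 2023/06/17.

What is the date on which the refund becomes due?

The last day of the replacement period: 25 calendar days after 2023/06/17 is 2023/07/12.
The date on which the refund becomes due: 5 calendar days after 2023/07/12 is 2023/07/17.

2023/07/17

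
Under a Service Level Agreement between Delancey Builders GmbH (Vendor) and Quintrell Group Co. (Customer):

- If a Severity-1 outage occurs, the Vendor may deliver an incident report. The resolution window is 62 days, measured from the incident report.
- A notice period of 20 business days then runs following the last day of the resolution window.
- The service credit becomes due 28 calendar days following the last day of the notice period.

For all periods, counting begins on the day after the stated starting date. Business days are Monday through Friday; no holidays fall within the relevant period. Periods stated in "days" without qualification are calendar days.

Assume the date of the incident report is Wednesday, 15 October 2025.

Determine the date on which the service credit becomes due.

10 February 2026

Adding 62 calendar days to 15 October 2025 gives 16 December 2025, which is the last day of the resolution window.
The last day of the notice period: counting 20 business days from Tuesday, 16 December 2025 (Dec 17, Dec 18, Dec 19, Dec 22, …, Jan 9, Jan 12, Jan 13, skipping weekends) reaches Tuesday, 13 January 2026.
The date on which the service credit becomes due: 13 January 2026 + 28 days = 10 February 2026.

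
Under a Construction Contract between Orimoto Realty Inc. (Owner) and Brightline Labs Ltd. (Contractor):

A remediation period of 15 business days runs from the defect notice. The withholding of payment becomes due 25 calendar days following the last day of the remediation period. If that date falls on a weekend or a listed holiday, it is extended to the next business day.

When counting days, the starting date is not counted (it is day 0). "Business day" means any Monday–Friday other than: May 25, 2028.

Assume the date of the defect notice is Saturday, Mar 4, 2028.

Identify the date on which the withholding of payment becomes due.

The last day of the remediation period: counting 15 business days from Saturday, Mar 4, 2028 (Mar 6, Mar 7, Mar 8, Mar 9, …, Mar 22, Mar 23, Mar 24, skipping weekends) reaches Friday, Mar 24, 2028.
The date on which the withholding of payment becomes due: 25 calendar days after Mar 24, 2028 is Apr 18, 2028. Apr 18, 2028 is a Tuesday and is not a listed holiday, so no roll-forward applies.

Apr 18, 2028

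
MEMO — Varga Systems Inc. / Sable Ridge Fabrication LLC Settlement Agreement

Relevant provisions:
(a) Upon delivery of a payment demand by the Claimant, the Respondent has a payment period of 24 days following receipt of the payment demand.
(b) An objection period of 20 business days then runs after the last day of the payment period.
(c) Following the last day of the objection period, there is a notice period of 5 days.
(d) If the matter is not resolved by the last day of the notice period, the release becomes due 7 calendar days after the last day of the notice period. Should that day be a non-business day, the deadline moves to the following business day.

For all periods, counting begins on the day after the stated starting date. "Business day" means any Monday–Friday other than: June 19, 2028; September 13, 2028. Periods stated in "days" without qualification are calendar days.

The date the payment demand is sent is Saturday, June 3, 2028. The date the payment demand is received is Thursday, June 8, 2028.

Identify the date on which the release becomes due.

August 9, 2028

The last day of the payment period: 24 calendar days after June 8, 2028 is July 2, 2028.
The last day of the objection period: 20 business days after Sunday, July 2, 2028, skipping weekends — Jul 3, Jul 4, Jul 5, Jul 6, …, Jul 26, Jul 27, Jul 28 — lands on Friday, July 28, 2028.
Adding 5 calendar days to July 28, 2028 gives August 2, 2028, which is the last day of the notice period.
The date on which the release becomes due: August 2, 2028 + 7 days = August 9, 2028. August 9, 2028 is a Wednesday and is not a listed holiday, so no roll-forward applies.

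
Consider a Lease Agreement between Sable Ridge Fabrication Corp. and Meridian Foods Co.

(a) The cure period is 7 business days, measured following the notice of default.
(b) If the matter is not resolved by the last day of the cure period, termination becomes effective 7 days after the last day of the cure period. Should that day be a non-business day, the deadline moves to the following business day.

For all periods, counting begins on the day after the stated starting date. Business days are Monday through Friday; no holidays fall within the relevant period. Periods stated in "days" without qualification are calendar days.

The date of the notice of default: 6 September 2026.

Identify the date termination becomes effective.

22 September 2026

From Sunday, 6 September 2026, 7 business days (Sep 7, Sep 8, Sep 9, Sep 10, Sep 11, Sep 14, Sep 15, skipping weekends) brings us to Tuesday, 15 September 2026, which is the last day of the cure period.
Adding 7 calendar days to 15 September 2026 gives 22 September 2026, which is the date termination becomes effective. 22 September 2026 is a Tuesday, so no roll-forward applies.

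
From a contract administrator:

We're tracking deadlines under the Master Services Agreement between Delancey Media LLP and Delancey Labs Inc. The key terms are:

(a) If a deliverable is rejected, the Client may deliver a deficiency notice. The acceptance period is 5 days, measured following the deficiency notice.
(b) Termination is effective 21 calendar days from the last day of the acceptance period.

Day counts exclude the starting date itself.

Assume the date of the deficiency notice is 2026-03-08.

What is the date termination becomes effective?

Adding 5 calendar days to 2026-03-08 gives 2026-03-13, which is the last day of the acceptance period.
Adding 21 calendar days to 2026-03-13 gives 2026-04-03, which is the date termination becomes effective.

2026-04-03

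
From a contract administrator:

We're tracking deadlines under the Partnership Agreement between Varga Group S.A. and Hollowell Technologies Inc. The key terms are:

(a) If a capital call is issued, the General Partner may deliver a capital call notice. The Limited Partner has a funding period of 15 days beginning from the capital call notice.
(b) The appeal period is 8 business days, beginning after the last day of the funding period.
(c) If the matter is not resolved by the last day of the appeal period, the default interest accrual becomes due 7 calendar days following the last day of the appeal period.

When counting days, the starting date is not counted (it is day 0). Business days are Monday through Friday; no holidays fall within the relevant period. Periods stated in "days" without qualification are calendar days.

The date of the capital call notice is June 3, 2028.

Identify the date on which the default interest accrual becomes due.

July 5, 2028

The last day of the funding period: June 3, 2028 + 15 days = June 18, 2028.
From Sunday, June 18, 2028, 8 business days (Jun 19, Jun 20, Jun 21, Jun 22, Jun 23, Jun 26, Jun 27, Jun 28, skipping weekends) brings us to Wednesday, June 28, 2028, which is the last day of the appeal period.
Adding 7 calendar days to June 28, 2028 gives July 5, 2028, which is the date on which the default interest accrual becomes due.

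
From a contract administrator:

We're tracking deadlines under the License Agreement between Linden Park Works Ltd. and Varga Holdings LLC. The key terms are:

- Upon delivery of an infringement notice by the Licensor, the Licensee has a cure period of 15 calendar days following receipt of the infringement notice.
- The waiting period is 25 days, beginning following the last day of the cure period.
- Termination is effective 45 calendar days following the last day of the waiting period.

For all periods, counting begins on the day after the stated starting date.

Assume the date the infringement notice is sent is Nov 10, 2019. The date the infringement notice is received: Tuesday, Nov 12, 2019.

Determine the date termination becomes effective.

Feb 5, 2020

Adding 15 calendar days to Nov 12, 2019 gives Nov 27, 2019, which is the last day of the cure period.
The last day of the waiting period: Nov 27, 2019 + 25 days = Dec 22, 2019.
The date termination becomes effective: Dec 22, 2019 + 45 days = Feb 5, 2020.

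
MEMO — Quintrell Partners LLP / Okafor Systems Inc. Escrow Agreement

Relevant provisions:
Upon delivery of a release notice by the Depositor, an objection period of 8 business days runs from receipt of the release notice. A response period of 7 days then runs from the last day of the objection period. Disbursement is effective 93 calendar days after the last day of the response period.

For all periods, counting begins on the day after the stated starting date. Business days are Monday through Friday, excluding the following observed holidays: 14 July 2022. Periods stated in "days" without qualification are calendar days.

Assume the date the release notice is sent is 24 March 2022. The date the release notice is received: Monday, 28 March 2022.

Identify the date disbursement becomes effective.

The last day of the objection period: counting 8 business days from Monday, 28 March 2022 (Mar 29, Mar 30, Mar 31, Apr 1, Apr 4, Apr 5, Apr 6, Apr 7, skipping weekends) reaches Thursday, 7 April 2022.
The last day of the response period: 7 calendar days after 7 April 2022 is 14 April 2022.
Adding 93 calendar days to 14 April 2022 gives 16 July 2022, which is the date disbursement becomes effective.

16 July 2022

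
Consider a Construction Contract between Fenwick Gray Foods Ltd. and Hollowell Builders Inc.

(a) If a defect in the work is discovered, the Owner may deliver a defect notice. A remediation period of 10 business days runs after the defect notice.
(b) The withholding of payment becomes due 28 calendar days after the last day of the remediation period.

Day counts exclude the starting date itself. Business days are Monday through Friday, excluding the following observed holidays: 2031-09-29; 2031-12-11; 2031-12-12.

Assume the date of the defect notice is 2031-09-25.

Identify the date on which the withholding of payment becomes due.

2031-11-07

The last day of the remediation period: 10 business days after Thursday, 2031-09-25, skipping weekends and the listed holiday on Sep 29 — Sep 26, Sep 30, Oct 1, Oct 2, Oct 3, Oct 6, Oct 7, Oct 8, Oct 9, Oct 10 — lands on Friday, 2031-10-10.
Adding 28 calendar days to 2031-10-10 gives 2031-11-07, which is the date on which the withholding of payment becomes due.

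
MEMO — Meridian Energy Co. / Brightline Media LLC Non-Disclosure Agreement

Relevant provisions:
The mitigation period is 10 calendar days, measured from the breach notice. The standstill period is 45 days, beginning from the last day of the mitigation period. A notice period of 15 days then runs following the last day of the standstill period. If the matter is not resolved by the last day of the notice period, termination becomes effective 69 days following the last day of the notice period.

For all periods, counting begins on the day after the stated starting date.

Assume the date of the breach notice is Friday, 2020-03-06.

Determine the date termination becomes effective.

2020-07-23

The last day of the mitigation period: 10 calendar days after 2020-03-06 is 2020-03-16.
Adding 45 calendar days to 2020-03-16 gives 2020-04-30, which is the last day of the standstill period.
The last day of the notice period: 15 calendar days after 2020-04-30 is 2020-05-15.
The date termination becomes effective: 2020-05-15 + 69 days = 2020-07-23.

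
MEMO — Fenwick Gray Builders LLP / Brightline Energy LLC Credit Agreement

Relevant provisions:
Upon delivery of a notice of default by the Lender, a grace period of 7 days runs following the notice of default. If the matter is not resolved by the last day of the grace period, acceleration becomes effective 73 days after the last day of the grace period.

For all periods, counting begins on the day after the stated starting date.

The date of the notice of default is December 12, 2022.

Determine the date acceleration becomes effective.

March 2, 2023

The last day of the grace period: 7 calendar days after December 12, 2022 is December 19, 2022.
The date acceleration becomes effective: December 19, 2022 + 73 days = March 2, 2023.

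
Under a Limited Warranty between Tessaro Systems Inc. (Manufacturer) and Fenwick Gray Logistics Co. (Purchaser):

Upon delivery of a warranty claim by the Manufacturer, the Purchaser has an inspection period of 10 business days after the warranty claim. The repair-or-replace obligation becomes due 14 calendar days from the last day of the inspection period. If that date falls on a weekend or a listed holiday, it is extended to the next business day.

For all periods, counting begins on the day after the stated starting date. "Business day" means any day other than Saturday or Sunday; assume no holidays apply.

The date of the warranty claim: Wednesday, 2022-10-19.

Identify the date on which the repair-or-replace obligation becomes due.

2022-11-16

From Wednesday, 2022-10-19, 10 business days (Oct 20, Oct 21, Oct 24, Oct 25, Oct 26, Oct 27, Oct 28, Oct 31, Nov 1, Nov 2, skipping weekends) brings us to Wednesday, 2022-11-02, which is the last day of the inspection period.
The date on which the repair-or-replace obligation becomes due: 14 calendar days after 2022-11-02 is 2022-11-16. 2022-11-16 is a Wednesday, so no roll-forward applies.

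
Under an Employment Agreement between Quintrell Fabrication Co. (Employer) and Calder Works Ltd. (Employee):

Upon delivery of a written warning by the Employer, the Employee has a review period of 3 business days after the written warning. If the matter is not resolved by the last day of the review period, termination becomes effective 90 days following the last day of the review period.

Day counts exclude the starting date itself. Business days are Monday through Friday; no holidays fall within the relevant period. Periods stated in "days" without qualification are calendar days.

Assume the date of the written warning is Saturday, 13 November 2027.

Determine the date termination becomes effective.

From Saturday, 13 November 2027, 3 business days (Nov 15, Nov 16, Nov 17, skipping weekends) brings us to Wednesday, 17 November 2027, which is the last day of the review period.
Adding 90 calendar days to 17 November 2027 gives 15 February 2028, which is the date termination becomes effective.

15 February 2028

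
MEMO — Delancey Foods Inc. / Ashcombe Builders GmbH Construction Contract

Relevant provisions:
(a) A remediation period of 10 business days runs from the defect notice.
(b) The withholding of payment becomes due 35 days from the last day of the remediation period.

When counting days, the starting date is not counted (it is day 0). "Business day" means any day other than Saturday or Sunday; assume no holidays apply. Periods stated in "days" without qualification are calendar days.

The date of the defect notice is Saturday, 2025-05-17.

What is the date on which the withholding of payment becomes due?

From Saturday, 2025-05-17, 10 business days (May 19, May 20, May 21, May 22, May 23, May 26, May 27, May 28, May 29, May 30, skipping weekends) brings us to Friday, 2025-05-30, which is the last day of the remediation period.
The date on which the withholding of payment becomes due: 2025-05-30 + 35 days = 2025-07-04.

2025-07-04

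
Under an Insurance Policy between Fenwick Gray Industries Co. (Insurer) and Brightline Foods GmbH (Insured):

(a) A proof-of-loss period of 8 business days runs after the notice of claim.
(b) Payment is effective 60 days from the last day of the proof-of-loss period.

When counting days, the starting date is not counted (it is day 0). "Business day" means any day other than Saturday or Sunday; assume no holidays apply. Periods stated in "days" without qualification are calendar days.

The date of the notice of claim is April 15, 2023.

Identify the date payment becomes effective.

The last day of the proof-of-loss period: counting 8 business days from Saturday, April 15, 2023 (Apr 17, Apr 18, Apr 19, Apr 20, Apr 21, Apr 24, Apr 25, Apr 26, skipping weekends) reaches Wednesday, April 26, 2023.
The date payment becomes effective: 60 calendar days after April 26, 2023 is June 25, 2023.

June 25, 2023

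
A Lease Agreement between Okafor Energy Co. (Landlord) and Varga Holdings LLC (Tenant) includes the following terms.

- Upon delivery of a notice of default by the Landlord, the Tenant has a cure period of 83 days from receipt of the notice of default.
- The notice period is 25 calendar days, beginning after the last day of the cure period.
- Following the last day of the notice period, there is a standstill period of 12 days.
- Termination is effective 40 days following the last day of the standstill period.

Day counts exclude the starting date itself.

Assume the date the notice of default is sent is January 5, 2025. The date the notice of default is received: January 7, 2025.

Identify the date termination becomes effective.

June 16, 2025

The last day of the cure period: January 7, 2025 + 83 days = March 31, 2025.
The last day of the notice period: 25 calendar days after March 31, 2025 is April 25, 2025.
The last day of the standstill period: 12 calendar days after April 25, 2025 is May 7, 2025.
Adding 40 calendar days to May 7, 2025 gives June 16, 2025, which is the date termination becomes effective.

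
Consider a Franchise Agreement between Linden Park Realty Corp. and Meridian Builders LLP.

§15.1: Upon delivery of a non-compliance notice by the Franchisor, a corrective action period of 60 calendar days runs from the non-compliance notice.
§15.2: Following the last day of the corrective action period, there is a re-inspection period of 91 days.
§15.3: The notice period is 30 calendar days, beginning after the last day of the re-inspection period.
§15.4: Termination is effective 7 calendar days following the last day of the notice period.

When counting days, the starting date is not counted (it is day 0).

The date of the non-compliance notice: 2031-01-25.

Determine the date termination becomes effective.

2031-08-01

Adding 60 calendar days to 2031-01-25 gives 2031-03-26, which is the last day of the corrective action period.
Adding 91 calendar days to 2031-03-26 gives 2031-06-25, which is the last day of the re-inspection period.
The last day of the notice period: 30 calendar days after 2031-06-25 is 2031-07-25.
Adding 7 calendar days to 2031-07-25 gives 2031-08-01, which is the date termination becomes effective.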